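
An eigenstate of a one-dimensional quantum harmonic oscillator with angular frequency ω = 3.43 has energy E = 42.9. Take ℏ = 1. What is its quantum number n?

E_n = ℏω(n + ½) ⇒ n = E/(ℏω) − ½ = 42.9/3.43 − 0.5 = 12.007 → n = 12.

n = 12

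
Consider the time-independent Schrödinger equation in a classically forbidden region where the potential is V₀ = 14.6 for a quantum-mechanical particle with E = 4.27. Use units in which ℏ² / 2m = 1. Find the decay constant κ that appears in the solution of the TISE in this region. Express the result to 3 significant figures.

κ = 3.21

Since E < V₀ the TISE in this region is ψ'' = κ²ψ with κ = √(2m(V₀ − E))/ℏ.
κ = √(2 × 0.5 × 10.33) = 3.214.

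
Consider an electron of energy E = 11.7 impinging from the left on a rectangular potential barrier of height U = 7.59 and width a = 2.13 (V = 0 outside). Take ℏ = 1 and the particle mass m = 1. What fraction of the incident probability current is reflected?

E > U: inside the barrier k₂ = √(2m(E − U))/ℏ = 2.867, k₂a = 6.107.
T = [1 + U² sin²(k₂a) / (4E(E − U))]⁻¹ = 1/1.009 = 0.991.
R = 1 − T = 0.00913.

R = 0.00913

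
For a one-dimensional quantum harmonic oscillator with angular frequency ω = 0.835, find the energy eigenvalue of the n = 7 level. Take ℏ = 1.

E = 6.26

Using E_n = (n + ½)ℏω: E_7 = 7.5 × 0.835 = 6.263.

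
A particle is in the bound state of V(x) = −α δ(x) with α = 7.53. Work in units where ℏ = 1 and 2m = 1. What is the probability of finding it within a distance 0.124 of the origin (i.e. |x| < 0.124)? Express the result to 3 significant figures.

P = 0.607

The normalised bound state is ψ = √κ e^{−κ|x|} with κ = mα/ℏ² = 3.765.
P(|x| < d) = ∫_{−d}^{d} κ e^{−2κ|x|} dx = 1 − e^{−2κd} = 1 − e^{−0.9337} = 0.6069.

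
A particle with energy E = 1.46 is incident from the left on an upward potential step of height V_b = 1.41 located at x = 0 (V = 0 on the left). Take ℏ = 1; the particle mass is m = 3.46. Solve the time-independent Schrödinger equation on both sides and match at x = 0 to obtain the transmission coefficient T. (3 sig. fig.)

On each side the TISE gives plane waves with k = √(2m(E − V))/ℏ: k₁ = √(2·3.46·1.46) = 3.179, k₂ = √(2·3.46·0.05) = 0.5882.
Matching ψ and ψ′ at x = 0 gives r = (k₁ − k₂)/(k₁ + k₂), so R = r² = 0.4729 and T = 1 − R = 0.5271.

T = 0.527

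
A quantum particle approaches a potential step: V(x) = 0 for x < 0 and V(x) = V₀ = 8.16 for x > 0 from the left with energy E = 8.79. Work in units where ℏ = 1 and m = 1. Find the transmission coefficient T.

T = 0.666

The wavenumbers are k₁ = √(2mE)/ℏ = 4.193 on the left and k₂ = √(2m(E − V₀))/ℏ = 1.122 on the right.
Continuity of ψ and ψ′ at the step yields the reflection amplitude r = (k₁ − k₂)/(k₁ + k₂) = 0.5776; thus R = |r|² = 0.3337, T = 0.6663.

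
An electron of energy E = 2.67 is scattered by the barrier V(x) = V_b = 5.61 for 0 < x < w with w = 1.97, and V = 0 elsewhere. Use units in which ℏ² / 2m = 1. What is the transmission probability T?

T = 0.00464

E < V_b: inside the barrier ψ ∝ e^{±κx} with κ = √(2m(V_b − E))/ℏ = 1.715.
κw = 3.378, sinh(κw) = 14.64.
The exact tunnelling result is T⁻¹ = 1 + V_b² sinh²(κw) / [4E(V_b − E)] = 215.7, so T = 0.00464.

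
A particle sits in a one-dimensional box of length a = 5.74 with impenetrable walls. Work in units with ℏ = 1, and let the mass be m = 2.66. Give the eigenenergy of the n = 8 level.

E = 3.60

Requiring ψ(0) = ψ(a) = 0 quantises k = nπ/a, hence E_n = ℏ²k²/2m = n²π²ℏ²/(2ma²).
E_8 = 8² × π² / (2 × 2.66 × 5.74²) = 3.604.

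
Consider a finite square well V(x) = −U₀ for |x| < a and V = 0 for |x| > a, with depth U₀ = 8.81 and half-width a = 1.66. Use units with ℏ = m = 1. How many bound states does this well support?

Define the well-strength parameter z₀ = (a/ℏ)√(2mU₀) = 1.66 × √(2·1·8.81) = 6.968.
A new bound state (alternating even/odd) appears each time z₀ passes a multiple of π/2, so N = ⌊2z₀/π⌋ + 1 = ⌊4.436⌋ + 1 = 5.

N = 5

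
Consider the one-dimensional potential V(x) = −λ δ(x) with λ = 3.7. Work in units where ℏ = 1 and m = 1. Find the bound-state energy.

The bound state is ψ(x) = √κ e^{−κ|x|}. The derivative jump ψ'(0⁺) − ψ'(0⁻) = −(2mλ/ℏ²)ψ(0) fixes κ = mλ/ℏ² = 3.700.
Then E = −ℏ²κ²/(2m) = −mλ²/(2ℏ²) = -6.845.

E = -6.85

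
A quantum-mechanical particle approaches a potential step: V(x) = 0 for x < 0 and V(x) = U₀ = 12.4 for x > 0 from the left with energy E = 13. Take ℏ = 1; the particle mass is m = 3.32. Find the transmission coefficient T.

On each side the TISE gives plane waves with k = √(2m(E − V))/ℏ: k₁ = √(2·3.32·13) = 9.291, k₂ = √(2·3.32·0.6) = 1.996.
Matching ψ and ψ′ at x = 0 gives r = (k₁ − k₂)/(k₁ + k₂), so R = r² = 0.4177 and T = 1 − R = 0.5823.

T = 0.582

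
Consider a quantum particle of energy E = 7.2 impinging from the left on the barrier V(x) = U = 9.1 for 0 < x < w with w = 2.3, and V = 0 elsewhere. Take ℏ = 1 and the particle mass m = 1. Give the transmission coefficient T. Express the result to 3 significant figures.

E < U: inside the barrier ψ ∝ e^{±κx} with κ = √(2m(U − E))/ℏ = 1.949.
κw = 4.484, sinh(κw) = 44.27.
Matching ψ, ψ′ at both faces gives T = [1 + U² sinh²(κw) / (4E(U − E))]⁻¹ = 1/2967 = 0.000337.

T = 0.000337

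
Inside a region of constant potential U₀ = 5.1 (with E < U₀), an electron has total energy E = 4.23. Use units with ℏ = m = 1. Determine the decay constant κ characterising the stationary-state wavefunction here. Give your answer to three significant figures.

Since E < U₀ the TISE in this region is ψ'' = κ²ψ with κ = √(2m(U₀ − E))/ℏ.
κ = √(2 × 1 × 0.87) = 1.319.

κ = 1.32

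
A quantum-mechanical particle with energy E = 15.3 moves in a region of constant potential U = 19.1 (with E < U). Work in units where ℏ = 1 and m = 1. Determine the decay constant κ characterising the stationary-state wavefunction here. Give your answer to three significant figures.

Since E < U the TISE in this region is ψ'' = κ²ψ with κ = √(2m(U − E))/ℏ.
κ = √(2 × 1 × 3.8) = 2.757.

κ = 2.76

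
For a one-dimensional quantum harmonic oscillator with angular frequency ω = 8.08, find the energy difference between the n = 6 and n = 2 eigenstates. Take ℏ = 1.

E_n = ℏω(n + ½), so ΔE = (6 − 2) ℏω = 4 × 8.08 = 32.32.

ΔE = 32.3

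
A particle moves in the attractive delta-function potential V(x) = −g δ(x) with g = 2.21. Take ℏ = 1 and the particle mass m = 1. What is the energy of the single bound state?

The bound state is ψ(x) = √κ e^{−κ|x|}. The derivative jump ψ'(0⁺) − ψ'(0⁻) = −(2mg/ℏ²)ψ(0) fixes κ = mg/ℏ² = 2.210.
Then E = −ℏ²κ²/(2m) = −mg²/(2ℏ²) = -2.442.

E = -2.44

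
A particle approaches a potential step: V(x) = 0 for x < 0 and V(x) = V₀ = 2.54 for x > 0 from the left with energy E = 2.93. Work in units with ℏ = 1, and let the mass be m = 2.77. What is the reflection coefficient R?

R = 0.217

On each side the TISE gives plane waves with k = √(2m(E − V))/ℏ: k₁ = √(2·2.77·2.93) = 4.029, k₂ = √(2·2.77·0.39) = 1.470.
Continuity of ψ and ψ′ at the step yields the reflection amplitude r = (k₁ − k₂)/(k₁ + k₂) = 0.4654; thus R = |r|² = 0.2166, T = 0.7834.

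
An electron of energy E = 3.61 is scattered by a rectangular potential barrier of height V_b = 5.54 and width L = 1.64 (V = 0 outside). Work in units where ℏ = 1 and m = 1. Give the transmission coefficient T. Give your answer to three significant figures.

T = 0.00576

Since E < V_b the interior solution is evanescent with decay constant κ = √(2m(V_b − E))/ℏ = 1.965.
κL = 3.222, sinh(κL) = 12.52.
Matching ψ, ψ′ at both faces gives T = [1 + V_b² sinh²(κL) / (4E(V_b − E))]⁻¹ = 1/173.6 = 0.00576.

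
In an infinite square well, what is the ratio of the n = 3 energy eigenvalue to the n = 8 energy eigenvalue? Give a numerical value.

0.140625

Since E_n ∝ n², the ratio is (3/8)² = 0.140625.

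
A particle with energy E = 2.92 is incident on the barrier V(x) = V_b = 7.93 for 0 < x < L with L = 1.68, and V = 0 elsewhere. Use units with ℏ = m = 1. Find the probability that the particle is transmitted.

T = 0.0000895

Since E < V_b the interior solution is evanescent with decay constant κ = √(2m(V_b − E))/ℏ = 3.165.
κL = 5.318, sinh(κL) = 102.0.
The exact tunnelling result is T⁻¹ = 1 + V_b² sinh²(κL) / [4E(V_b − E)] = 11180, so T = 0.0000895.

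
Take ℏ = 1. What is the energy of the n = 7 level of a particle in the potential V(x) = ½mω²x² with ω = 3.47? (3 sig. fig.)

The oscillator eigenvalues are E_n = ℏω(n + ½), so E_7 = 3.47 × 7.5 = 26.03.

E = 26.0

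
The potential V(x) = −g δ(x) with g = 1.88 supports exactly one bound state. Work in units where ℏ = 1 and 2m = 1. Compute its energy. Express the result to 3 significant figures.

For x ≠ 0 the bound state is ψ ∝ e^{−κ|x|}; integrating the TISE across the delta gives the cusp condition 2κ = 2mg/ℏ², so κ = 0.9400.
Then E = −ℏ²κ²/(2m) = −mg²/(2ℏ²) = -0.8836.

E = -0.884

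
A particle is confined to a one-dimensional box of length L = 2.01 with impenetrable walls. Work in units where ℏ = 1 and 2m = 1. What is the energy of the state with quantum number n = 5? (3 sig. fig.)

Requiring ψ(0) = ψ(L) = 0 quantises k = nπ/L, hence E_n = ℏ²k²/2m = n²π²ℏ²/(2mL²).
E_5 = 5² × π² / (2 × 0.5 × 2.01²) = 61.07.

E = 61.1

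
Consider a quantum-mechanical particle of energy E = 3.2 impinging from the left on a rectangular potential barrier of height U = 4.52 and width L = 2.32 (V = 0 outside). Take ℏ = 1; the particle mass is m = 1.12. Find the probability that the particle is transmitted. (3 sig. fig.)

T = 0.00113

E < U: inside the barrier ψ ∝ e^{±κx} with κ = √(2m(U − E))/ℏ = 1.720.
κL = 3.989, sinh(κL) = 27.00.
Matching ψ, ψ′ at both faces gives T = [1 + U² sinh²(κL) / (4E(U − E))]⁻¹ = 1/882.5 = 0.00113.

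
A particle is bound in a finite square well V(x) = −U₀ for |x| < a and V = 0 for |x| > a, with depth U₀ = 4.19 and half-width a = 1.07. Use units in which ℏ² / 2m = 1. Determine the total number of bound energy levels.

N = 2

Define the well-strength parameter z₀ = (a/ℏ)√(2mU₀) = 1.07 × √(2·0.5·4.19) = 2.190.
The even/odd transcendental equations gain one root per π/2 in z₀, giving N = 1 + ⌊2z₀/π⌋ = 1 + ⌊1.394⌋ = 2.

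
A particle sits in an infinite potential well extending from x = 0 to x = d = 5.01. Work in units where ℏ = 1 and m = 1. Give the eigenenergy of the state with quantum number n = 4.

Requiring ψ(0) = ψ(d) = 0 quantises k = nπ/d, hence E_n = ℏ²k²/2m = n²π²ℏ²/(2md²).
E_4 = 4² × π² / (2 × 1 × 5.01²) = 3.146.

E = 3.15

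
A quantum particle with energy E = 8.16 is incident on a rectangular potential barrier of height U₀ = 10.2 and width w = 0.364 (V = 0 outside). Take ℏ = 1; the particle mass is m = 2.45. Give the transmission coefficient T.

T = 0.240

E < U₀: inside the barrier ψ ∝ e^{±κx} with κ = √(2m(U₀ − E))/ℏ = 3.162.
κw = 1.151, sinh(κw) = 1.422.
The exact tunnelling result is T⁻¹ = 1 + U₀² sinh²(κw) / [4E(U₀ − E)] = 4.161, so T = 0.240.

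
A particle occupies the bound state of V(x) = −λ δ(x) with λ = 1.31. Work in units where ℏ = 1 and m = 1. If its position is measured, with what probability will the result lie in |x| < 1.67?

P = 0.987

The normalised bound state is ψ = √κ e^{−κ|x|} with κ = mλ/ℏ² = 1.310.
P(|x| < d) = ∫_{−d}^{d} κ e^{−2κ|x|} dx = 1 − e^{−2κd} = 1 − e^{−4.375} = 0.9874.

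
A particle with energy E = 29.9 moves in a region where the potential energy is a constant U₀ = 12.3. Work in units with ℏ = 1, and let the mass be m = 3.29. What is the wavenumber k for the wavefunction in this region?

k = 10.8

With E > U₀ the solution is oscillatory, ψ ∝ e^{±ikx} with k = √(2m(E − U₀))/ℏ.
k = √(2 × 3.29 × 17.6) = 10.76.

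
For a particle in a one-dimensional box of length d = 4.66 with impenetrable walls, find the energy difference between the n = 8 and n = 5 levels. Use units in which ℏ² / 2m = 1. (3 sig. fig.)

ΔE = 17.7

E_n = n²π²ℏ²/(2md²), so ΔE = (8² − 5²) π²ℏ²/(2md²).
ΔE = 39 × π² / (2 × 0.5 × 4.66²) = 17.73.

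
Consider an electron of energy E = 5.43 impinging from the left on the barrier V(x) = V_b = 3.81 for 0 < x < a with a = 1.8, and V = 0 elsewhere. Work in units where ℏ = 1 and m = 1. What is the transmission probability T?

T = 0.996

E > V_b: inside the barrier k₂ = √(2m(E − V_b))/ℏ = 1.800, k₂a = 3.240.
T = [1 + V_b² sin²(k₂a) / (4E(E − V_b))]⁻¹ = 1/1.004 = 0.996.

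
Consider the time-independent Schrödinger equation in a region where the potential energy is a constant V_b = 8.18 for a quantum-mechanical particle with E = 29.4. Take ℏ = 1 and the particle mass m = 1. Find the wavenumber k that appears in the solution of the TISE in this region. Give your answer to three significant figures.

With E > V_b the solution is oscillatory, ψ ∝ e^{±ikx} with k = √(2m(E − V_b))/ℏ.
k = √(2 × 1 × 21.22) = 6.515.

k = 6.51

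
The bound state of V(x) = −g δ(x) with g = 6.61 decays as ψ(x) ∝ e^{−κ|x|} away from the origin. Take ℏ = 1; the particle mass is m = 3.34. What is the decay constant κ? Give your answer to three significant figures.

κ = 22.1

Integrate −(ℏ²/2m)ψ'' − gδ(x)ψ = Eψ from −ε to +ε: the ψ'' term gives ψ'(0⁺) − ψ'(0⁻) and the δ term gives −(2mg/ℏ²)ψ(0).
With ψ ∝ e^{−κ|x|} this yields −2κ = −2mg/ℏ², so κ = mg/ℏ² = 22.08.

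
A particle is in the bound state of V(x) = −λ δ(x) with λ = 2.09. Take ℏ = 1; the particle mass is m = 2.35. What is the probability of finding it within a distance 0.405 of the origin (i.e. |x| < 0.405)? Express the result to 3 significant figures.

The normalised bound state is ψ = √κ e^{−κ|x|} with κ = mλ/ℏ² = 4.912.
P(|x| < d) = ∫_{−d}^{d} κ e^{−2κ|x|} dx = 1 − e^{−2κd} = 1 − e^{−3.978} = 0.9813.

P = 0.981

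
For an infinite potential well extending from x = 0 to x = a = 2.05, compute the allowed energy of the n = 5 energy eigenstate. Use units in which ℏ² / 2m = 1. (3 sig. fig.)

Requiring ψ(0) = ψ(a) = 0 quantises k = nπ/a, hence E_n = ℏ²k²/2m = n²π²ℏ²/(2ma²).
E_5 = 5² × π² / (2 × 0.5 × 2.05²) = 58.71.

E = 58.7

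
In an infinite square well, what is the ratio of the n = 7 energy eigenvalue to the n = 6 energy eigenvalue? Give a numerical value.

Since E_n ∝ n², the ratio is (7/6)² = 1.36111.

1.36111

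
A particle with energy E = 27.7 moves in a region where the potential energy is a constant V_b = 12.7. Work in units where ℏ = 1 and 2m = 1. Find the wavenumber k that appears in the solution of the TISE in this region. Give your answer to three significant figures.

k = 3.87

With E > V_b the solution is oscillatory, ψ ∝ e^{±ikx} with k = √(2m(E − V_b))/ℏ.
k = √(2 × 0.5 × 15) = 3.873.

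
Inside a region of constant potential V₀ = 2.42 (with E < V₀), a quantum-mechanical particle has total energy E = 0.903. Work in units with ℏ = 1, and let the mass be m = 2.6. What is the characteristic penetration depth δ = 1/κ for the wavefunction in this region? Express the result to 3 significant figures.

Since E < V₀ the TISE in this region is ψ'' = κ²ψ with κ = √(2m(V₀ − E))/ℏ.
κ = √(2 × 2.6 × 1.517) = 2.809. The penetration depth is δ = 1/κ = 0.356.

δ = 0.356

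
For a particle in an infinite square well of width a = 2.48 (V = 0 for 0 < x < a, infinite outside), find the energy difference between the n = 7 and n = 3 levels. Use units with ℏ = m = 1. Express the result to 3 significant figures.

ΔE = 32.1

E_n = n²π²ℏ²/(2ma²), so ΔE = (7² − 3²) π²ℏ²/(2ma²).
ΔE = 40 × π² / (2 × 1 × 2.48²) = 32.09.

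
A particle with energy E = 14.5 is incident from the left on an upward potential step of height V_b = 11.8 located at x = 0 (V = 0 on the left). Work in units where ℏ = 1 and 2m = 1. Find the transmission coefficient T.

T = 0.842

The wavenumbers are k₁ = √(2mE)/ℏ = 3.808 on the left and k₂ = √(2m(E − V_b))/ℏ = 1.643 on the right.
Matching ψ and ψ′ at x = 0 gives r = (k₁ − k₂)/(k₁ + k₂), so R = r² = 0.1577 and T = 1 − R = 0.8423.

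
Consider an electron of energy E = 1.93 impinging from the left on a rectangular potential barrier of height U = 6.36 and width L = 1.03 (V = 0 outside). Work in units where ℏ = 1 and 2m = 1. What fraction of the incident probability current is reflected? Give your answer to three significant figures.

Since E < U the interior solution is evanescent with decay constant κ = √(2m(U − E))/ℏ = 2.105.
κL = 2.168, sinh(κL) = 4.313.
The exact tunnelling result is T⁻¹ = 1 + U² sinh²(κL) / [4E(U − E)] = 23.00, so T = 0.0435.
R = 1 − T = 0.957.

R = 0.957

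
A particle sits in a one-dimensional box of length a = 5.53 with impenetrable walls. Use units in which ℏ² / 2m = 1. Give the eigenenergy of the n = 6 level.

Requiring ψ(0) = ψ(a) = 0 quantises k = nπ/a, hence E_n = ℏ²k²/2m = n²π²ℏ²/(2ma²).
E_6 = 6² × π² / (2 × 0.5 × 5.53²) = 11.62.

E = 11.6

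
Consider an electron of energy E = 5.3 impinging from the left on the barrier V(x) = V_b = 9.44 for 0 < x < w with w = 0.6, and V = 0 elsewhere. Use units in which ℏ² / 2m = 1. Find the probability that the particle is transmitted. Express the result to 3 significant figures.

E < V_b: inside the barrier ψ ∝ e^{±κx} with κ = √(2m(V_b − E))/ℏ = 2.035.
κw = 1.221, sinh(κw) = 1.547.
Matching ψ, ψ′ at both faces gives T = [1 + V_b² sinh²(κw) / (4E(V_b − E))]⁻¹ = 1/3.431 = 0.291.

T = 0.291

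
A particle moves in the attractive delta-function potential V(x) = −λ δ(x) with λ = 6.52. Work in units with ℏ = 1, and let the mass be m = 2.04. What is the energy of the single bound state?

E = -43.4

The bound state is ψ(x) = √κ e^{−κ|x|}. The derivative jump ψ'(0⁺) − ψ'(0⁻) = −(2mλ/ℏ²)ψ(0) fixes κ = mλ/ℏ² = 13.30.
Then E = −ℏ²κ²/(2m) = −mλ²/(2ℏ²) = -43.36.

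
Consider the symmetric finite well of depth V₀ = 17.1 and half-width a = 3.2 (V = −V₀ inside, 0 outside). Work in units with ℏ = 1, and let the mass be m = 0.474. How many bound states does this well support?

N = 9

Define the well-strength parameter z₀ = (a/ℏ)√(2mV₀) = 3.2 × √(2·0.474·17.1) = 12.88.
The even/odd transcendental equations gain one root per π/2 in z₀, giving N = 1 + ⌊2z₀/π⌋ = 1 + ⌊8.202⌋ = 9.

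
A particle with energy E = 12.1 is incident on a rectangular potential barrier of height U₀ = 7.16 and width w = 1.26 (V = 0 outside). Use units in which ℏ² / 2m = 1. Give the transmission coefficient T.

T = 0.977

E > U₀: inside the barrier k₂ = √(2m(E − U₀))/ℏ = 2.223, k₂w = 2.800.
Matching at both interfaces gives T⁻¹ = 1 + U₀² sin²(k₂w) / [4E(E − U₀)] = 1.024, hence T = 0.977.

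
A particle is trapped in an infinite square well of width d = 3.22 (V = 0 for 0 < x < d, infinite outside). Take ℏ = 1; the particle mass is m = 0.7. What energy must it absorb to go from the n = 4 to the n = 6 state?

E_n = n²π²ℏ²/(2md²), so ΔE = (6² − 4²) π²ℏ²/(2md²).
ΔE = 20 × π² / (2 × 0.7 × 3.22²) = 13.60.

ΔE = 13.6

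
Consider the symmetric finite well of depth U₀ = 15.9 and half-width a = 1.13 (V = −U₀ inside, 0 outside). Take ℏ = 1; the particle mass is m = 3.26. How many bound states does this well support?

Define the well-strength parameter z₀ = (a/ℏ)√(2mU₀) = 1.13 × √(2·3.26·15.9) = 11.51.
A new bound state (alternating even/odd) appears each time z₀ passes a multiple of π/2, so N = ⌊2z₀/π⌋ + 1 = ⌊7.325⌋ + 1 = 8.

N = 8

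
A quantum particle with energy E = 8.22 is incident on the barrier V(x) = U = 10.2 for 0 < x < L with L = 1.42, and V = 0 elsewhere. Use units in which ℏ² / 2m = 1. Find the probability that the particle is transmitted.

T = 0.0456

Since E < U the interior solution is evanescent with decay constant κ = √(2m(U − E))/ℏ = 1.407.
κL = 1.998, sinh(κL) = 3.620.
Matching ψ, ψ′ at both faces gives T = [1 + U² sinh²(κL) / (4E(U − E))]⁻¹ = 1/21.94 = 0.0456.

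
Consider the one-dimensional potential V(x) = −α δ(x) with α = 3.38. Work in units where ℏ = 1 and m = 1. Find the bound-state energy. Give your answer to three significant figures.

E = -5.71

The bound state is ψ(x) = √κ e^{−κ|x|}. The derivative jump ψ'(0⁺) − ψ'(0⁻) = −(2mα/ℏ²)ψ(0) fixes κ = mα/ℏ² = 3.380.
Then E = −ℏ²κ²/(2m) = −mα²/(2ℏ²) = -5.712.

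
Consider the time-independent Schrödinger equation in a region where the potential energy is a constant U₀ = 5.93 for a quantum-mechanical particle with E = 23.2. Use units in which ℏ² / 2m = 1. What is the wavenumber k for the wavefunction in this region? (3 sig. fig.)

With E > U₀ the solution is oscillatory, ψ ∝ e^{±ikx} with k = √(2m(E − U₀))/ℏ.
k = √(2 × 0.5 × 17.27) = 4.156.

k = 4.16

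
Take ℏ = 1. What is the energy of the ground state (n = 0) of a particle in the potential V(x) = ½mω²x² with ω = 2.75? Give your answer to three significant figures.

E = 1.38

Using E_n = (n + ½)ℏω: E_0 = 0.5 × 2.75 = 1.375.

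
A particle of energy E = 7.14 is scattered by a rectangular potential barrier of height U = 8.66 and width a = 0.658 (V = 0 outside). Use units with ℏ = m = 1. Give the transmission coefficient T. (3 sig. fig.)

E < U: inside the barrier ψ ∝ e^{±κx} with κ = √(2m(U − E))/ℏ = 1.744.
κa = 1.147, sinh(κa) = 1.416.
Matching ψ, ψ′ at both faces gives T = [1 + U² sinh²(κa) / (4E(U − E))]⁻¹ = 1/4.464 = 0.224.

T = 0.224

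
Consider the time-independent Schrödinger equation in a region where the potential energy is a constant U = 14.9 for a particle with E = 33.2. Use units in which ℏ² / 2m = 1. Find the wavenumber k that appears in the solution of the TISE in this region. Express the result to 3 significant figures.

k = 4.28

With E > U the solution is oscillatory, ψ ∝ e^{±ikx} with k = √(2m(E − U))/ℏ.
k = √(2 × 0.5 × 18.3) = 4.278.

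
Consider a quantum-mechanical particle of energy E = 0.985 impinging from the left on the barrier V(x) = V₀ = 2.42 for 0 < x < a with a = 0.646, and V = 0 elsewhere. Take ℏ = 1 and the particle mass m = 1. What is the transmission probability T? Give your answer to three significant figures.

T = 0.354

Since E < V₀ the interior solution is evanescent with decay constant κ = √(2m(V₀ − E))/ℏ = 1.694.
κa = 1.094, sinh(κa) = 1.326.
The exact tunnelling result is T⁻¹ = 1 + V₀² sinh²(κa) / [4E(V₀ − E)] = 2.822, so T = 0.354.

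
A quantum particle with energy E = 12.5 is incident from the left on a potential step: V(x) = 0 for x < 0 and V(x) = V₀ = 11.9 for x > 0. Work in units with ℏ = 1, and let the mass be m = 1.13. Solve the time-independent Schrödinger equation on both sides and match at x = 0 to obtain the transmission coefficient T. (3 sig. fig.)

The wavenumbers are k₁ = √(2mE)/ℏ = 5.315 on the left and k₂ = √(2m(E − V₀))/ℏ = 1.164 on the right.
Matching ψ and ψ′ at x = 0 gives r = (k₁ − k₂)/(k₁ + k₂), so R = r² = 0.4103 and T = 1 − R = 0.5897.

T = 0.590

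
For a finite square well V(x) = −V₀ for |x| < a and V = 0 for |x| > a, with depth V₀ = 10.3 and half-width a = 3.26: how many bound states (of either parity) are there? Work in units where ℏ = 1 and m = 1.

N = 10

The dimensionless depth is z₀ = a√(2mV₀)/ℏ = 3.26 × √(20.60) = 14.80.
The even/odd transcendental equations gain one root per π/2 in z₀, giving N = 1 + ⌊2z₀/π⌋ = 1 + ⌊9.420⌋ = 10.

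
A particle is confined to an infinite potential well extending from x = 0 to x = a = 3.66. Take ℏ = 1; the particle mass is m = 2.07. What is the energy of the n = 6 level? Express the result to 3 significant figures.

E = 6.41

The infinite-well eigenfunctions ψ_n = √(2/a) sin(nπx/a) vanish at both walls, giving E_n = n²π²ℏ²/(2ma²).
E_6 = 6² × π² / (2 × 2.07 × 3.66²) = 6.407.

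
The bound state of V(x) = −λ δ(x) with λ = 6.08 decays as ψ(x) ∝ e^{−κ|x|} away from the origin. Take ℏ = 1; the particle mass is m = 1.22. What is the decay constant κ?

Integrate −(ℏ²/2m)ψ'' − λδ(x)ψ = Eψ from −ε to +ε: the ψ'' term gives ψ'(0⁺) − ψ'(0⁻) and the δ term gives −(2mλ/ℏ²)ψ(0).
With ψ ∝ e^{−κ|x|} this yields −2κ = −2mλ/ℏ², so κ = mλ/ℏ² = 7.418.

κ = 7.42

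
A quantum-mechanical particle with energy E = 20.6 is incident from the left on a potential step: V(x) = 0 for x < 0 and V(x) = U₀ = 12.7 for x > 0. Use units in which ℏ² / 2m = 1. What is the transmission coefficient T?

T = 0.945

The wavenumbers are k₁ = √(2mE)/ℏ = 4.539 on the left and k₂ = √(2m(E − U₀))/ℏ = 2.811 on the right.
Continuity of ψ and ψ′ at the step yields the reflection amplitude r = (k₁ − k₂)/(k₁ + k₂) = 0.2351; thus R = |r|² = 0.05528, T = 0.9447.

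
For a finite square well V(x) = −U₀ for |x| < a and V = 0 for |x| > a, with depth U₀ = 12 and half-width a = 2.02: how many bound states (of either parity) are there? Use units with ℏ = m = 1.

Define the well-strength parameter z₀ = (a/ℏ)√(2mU₀) = 2.02 × √(2·1·12) = 9.896.
A new bound state (alternating even/odd) appears each time z₀ passes a multiple of π/2, so N = ⌊2z₀/π⌋ + 1 = ⌊6.300⌋ + 1 = 7.

N = 7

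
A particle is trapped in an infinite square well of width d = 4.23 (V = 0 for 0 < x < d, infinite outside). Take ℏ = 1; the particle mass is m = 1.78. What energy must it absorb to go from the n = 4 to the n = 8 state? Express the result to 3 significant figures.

ΔE = 7.44

E_n = n²π²ℏ²/(2md²), so ΔE = (8² − 4²) π²ℏ²/(2md²).
ΔE = 48 × π² / (2 × 1.78 × 4.23²) = 7.437.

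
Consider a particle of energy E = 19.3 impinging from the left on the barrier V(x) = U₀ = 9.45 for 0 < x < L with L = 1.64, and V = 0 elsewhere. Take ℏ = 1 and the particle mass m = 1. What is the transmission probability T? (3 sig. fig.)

Above the barrier the interior wavenumber is k₂ = √(2m(E − U₀))/ℏ = 4.438, giving phase k₂L = 7.279.
T = [1 + U₀² sin²(k₂L) / (4E(E − U₀))]⁻¹ = 1/1.083 = 0.924.

T = 0.924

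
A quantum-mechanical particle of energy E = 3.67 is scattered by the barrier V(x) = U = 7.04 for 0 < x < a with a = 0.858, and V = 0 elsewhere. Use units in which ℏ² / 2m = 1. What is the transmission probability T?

E < U: inside the barrier ψ ∝ e^{±κx} with κ = √(2m(U − E))/ℏ = 1.836.
κa = 1.575, sinh(κa) = 2.312.
The exact tunnelling result is T⁻¹ = 1 + U² sinh²(κa) / [4E(U − E)] = 6.355, so T = 0.157.

T = 0.157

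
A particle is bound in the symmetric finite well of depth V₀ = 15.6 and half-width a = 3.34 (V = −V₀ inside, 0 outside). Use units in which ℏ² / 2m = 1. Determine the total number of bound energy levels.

N = 9

Define the well-strength parameter z₀ = (a/ℏ)√(2mV₀) = 3.34 × √(2·0.5·15.6) = 13.19.
The even/odd transcendental equations gain one root per π/2 in z₀, giving N = 1 + ⌊2z₀/π⌋ = 1 + ⌊8.398⌋ = 9.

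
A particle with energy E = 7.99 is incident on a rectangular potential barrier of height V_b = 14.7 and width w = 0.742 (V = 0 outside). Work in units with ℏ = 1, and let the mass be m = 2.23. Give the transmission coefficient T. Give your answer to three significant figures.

Since E < V_b the interior solution is evanescent with decay constant κ = √(2m(V_b − E))/ℏ = 5.471.
κw = 4.059, sinh(κw) = 28.95.
The exact tunnelling result is T⁻¹ = 1 + V_b² sinh²(κw) / [4E(V_b − E)] = 845.7, so T = 0.00118.

T = 0.00118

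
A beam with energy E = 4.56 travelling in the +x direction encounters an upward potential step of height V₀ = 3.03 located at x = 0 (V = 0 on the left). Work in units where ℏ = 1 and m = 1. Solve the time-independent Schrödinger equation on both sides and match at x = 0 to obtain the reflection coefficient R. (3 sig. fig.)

The wavenumbers are k₁ = √(2mE)/ℏ = 3.020 on the left and k₂ = √(2m(E − V₀))/ℏ = 1.749 on the right.
Matching ψ and ψ′ at x = 0 gives r = (k₁ − k₂)/(k₁ + k₂), so R = r² = 0.07098 and T = 1 − R = 0.9290.

R = 0.0710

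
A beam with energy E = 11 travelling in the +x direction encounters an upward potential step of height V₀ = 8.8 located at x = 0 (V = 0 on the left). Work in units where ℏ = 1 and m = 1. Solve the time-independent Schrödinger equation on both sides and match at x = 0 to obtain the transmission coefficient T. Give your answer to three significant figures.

The wavenumbers are k₁ = √(2mE)/ℏ = 4.690 on the left and k₂ = √(2m(E − V₀))/ℏ = 2.098 on the right.
Matching ψ and ψ′ at x = 0 gives r = (k₁ − k₂)/(k₁ + k₂), so R = r² = 0.1459 and T = 1 − R = 0.8541.

T = 0.854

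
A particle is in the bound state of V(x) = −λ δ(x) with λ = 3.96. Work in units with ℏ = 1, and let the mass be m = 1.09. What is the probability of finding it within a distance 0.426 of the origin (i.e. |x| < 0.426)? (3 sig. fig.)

P = 0.975

The normalised bound state is ψ = √κ e^{−κ|x|} with κ = mλ/ℏ² = 4.316.
P(|x| < d) = ∫_{−d}^{d} κ e^{−2κ|x|} dx = 1 − e^{−2κd} = 1 − e^{−3.678} = 0.9747.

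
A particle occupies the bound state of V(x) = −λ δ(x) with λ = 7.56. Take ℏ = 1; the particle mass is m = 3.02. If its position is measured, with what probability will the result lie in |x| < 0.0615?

The normalised bound state is ψ = √κ e^{−κ|x|} with κ = mλ/ℏ² = 22.83.
P(|x| < d) = ∫_{−d}^{d} κ e^{−2κ|x|} dx = 1 − e^{−2κd} = 1 − e^{−2.808} = 0.9397.

P = 0.940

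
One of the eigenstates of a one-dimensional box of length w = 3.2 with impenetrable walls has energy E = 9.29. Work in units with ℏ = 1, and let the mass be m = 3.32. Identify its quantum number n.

n = 8

For an infinite well E_n = n²π²ℏ²/(2mw²), so n = (w/πℏ)√(2mE).
n = (3.2/π) × √(2 × 3.32 × 9.29) = 8.000 → n = 8.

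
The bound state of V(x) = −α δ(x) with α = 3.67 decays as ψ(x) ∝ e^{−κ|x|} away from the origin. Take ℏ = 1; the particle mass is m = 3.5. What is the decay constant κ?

Integrating the TISE across x = 0 gives the cusp condition ψ'(0⁺) − ψ'(0⁻) = −(2mα/ℏ²)ψ(0).
With ψ ∝ e^{−κ|x|} this yields −2κ = −2mα/ℏ², so κ = mα/ℏ² = 12.85.

κ = 12.8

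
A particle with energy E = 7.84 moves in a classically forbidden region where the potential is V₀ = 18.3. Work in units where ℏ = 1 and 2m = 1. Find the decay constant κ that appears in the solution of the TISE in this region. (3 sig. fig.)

Since E < V₀ the TISE in this region is ψ'' = κ²ψ with κ = √(2m(V₀ − E))/ℏ.
κ = √(2 × 0.5 × 10.46) = 3.234.

κ = 3.23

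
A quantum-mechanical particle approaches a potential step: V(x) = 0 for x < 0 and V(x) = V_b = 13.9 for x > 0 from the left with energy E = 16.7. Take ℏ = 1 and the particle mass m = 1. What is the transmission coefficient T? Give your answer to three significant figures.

T = 0.824

The wavenumbers are k₁ = √(2mE)/ℏ = 5.779 on the left and k₂ = √(2m(E − V_b))/ℏ = 2.366 on the right.
Continuity of ψ and ψ′ at the step yields the reflection amplitude r = (k₁ − k₂)/(k₁ + k₂) = 0.4190; thus R = |r|² = 0.1755, T = 0.8245.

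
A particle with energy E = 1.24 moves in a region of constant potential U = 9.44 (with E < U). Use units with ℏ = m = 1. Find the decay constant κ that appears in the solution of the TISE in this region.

κ = 4.05

Since E < U the TISE in this region is ψ'' = κ²ψ with κ = √(2m(U − E))/ℏ.
κ = √(2 × 1 × 8.2) = 4.050.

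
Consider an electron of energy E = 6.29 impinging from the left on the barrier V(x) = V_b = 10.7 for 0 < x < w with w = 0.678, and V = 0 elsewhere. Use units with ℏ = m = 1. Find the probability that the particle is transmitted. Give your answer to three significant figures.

E < V_b: inside the barrier ψ ∝ e^{±κx} with κ = √(2m(V_b − E))/ℏ = 2.970.
κw = 2.014, sinh(κw) = 3.678.
The exact tunnelling result is T⁻¹ = 1 + V_b² sinh²(κw) / [4E(V_b − E)] = 14.96, so T = 0.0668.

T = 0.0668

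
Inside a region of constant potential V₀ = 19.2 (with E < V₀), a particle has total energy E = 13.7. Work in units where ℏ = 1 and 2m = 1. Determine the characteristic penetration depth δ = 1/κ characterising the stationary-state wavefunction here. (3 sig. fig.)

δ = 0.426

Since E < V₀ the TISE in this region is ψ'' = κ²ψ with κ = √(2m(V₀ − E))/ℏ.
κ = √(2 × 0.5 × 5.5) = 2.345. The penetration depth is δ = 1/κ = 0.426.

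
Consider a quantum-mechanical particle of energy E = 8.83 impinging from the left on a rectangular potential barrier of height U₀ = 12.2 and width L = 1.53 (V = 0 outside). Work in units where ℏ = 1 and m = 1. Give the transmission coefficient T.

T = 0.00113

Since E < U₀ the interior solution is evanescent with decay constant κ = √(2m(U₀ − E))/ℏ = 2.596.
κL = 3.972, sinh(κL) = 26.54.
The exact tunnelling result is T⁻¹ = 1 + U₀² sinh²(κL) / [4E(U₀ − E)] = 881.7, so T = 0.00113.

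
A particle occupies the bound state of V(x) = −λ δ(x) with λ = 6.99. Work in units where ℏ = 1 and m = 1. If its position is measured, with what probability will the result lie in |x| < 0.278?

The normalised bound state is ψ = √κ e^{−κ|x|} with κ = mλ/ℏ² = 6.990.
P(|x| < d) = ∫_{−d}^{d} κ e^{−2κ|x|} dx = 1 − e^{−2κd} = 1 − e^{−3.886} = 0.9795.

P = 0.979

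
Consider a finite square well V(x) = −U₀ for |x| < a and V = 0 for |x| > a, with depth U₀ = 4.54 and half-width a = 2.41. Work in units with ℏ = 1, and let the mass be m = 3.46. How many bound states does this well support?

The dimensionless depth is z₀ = a√(2mU₀)/ℏ = 2.41 × √(31.42) = 13.51.
The even/odd transcendental equations gain one root per π/2 in z₀, giving N = 1 + ⌊2z₀/π⌋ = 1 + ⌊8.600⌋ = 9.

N = 9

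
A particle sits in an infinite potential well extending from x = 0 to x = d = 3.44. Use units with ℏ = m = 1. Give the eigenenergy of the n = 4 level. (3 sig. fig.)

E = 6.67

The infinite-well eigenfunctions ψ_n = √(2/d) sin(nπx/d) vanish at both walls, giving E_n = n²π²ℏ²/(2md²).
E_4 = 4² × π² / (2 × 1 × 3.44²) = 6.672.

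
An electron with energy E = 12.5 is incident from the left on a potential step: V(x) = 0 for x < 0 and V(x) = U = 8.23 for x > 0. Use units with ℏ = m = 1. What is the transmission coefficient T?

T = 0.931

The wavenumbers are k₁ = √(2mE)/ℏ = 5.000 on the left and k₂ = √(2m(E − U))/ℏ = 2.922 on the right.
Continuity of ψ and ψ′ at the step yields the reflection amplitude r = (k₁ − k₂)/(k₁ + k₂) = 0.2623; thus R = |r|² = 0.06878, T = 0.9312.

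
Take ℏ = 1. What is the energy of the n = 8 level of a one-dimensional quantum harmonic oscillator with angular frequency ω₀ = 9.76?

Using E_n = (n + ½)ℏω₀: E_8 = 8.5 × 9.76 = 82.96.

E = 83.0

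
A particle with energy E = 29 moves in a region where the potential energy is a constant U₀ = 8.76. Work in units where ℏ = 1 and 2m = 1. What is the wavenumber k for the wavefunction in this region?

With E > U₀ the solution is oscillatory, ψ ∝ e^{±ikx} with k = √(2m(E − U₀))/ℏ.
k = √(2 × 0.5 × 20.24) = 4.499.

k = 4.50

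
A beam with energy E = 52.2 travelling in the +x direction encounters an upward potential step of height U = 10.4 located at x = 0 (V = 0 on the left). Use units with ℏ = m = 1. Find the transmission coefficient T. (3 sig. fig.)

The wavenumbers are k₁ = √(2mE)/ℏ = 10.22 on the left and k₂ = √(2m(E − U))/ℏ = 9.143 on the right.
Matching ψ and ψ′ at x = 0 gives r = (k₁ − k₂)/(k₁ + k₂), so R = r² = 0.003079 and T = 1 − R = 0.9969.

T = 0.997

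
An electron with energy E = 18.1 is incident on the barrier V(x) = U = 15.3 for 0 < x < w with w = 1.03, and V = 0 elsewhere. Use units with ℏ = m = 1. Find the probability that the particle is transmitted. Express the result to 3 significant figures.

T = 0.674

E > U: inside the barrier k₂ = √(2m(E − U))/ℏ = 2.366, k₂w = 2.437.
T = [1 + U² sin²(k₂w) / (4E(E − U))]⁻¹ = 1/1.484 = 0.674.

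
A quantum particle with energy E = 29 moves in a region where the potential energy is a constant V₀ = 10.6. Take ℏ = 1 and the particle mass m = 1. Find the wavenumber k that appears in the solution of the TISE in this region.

k = 6.07

With E > V₀ the solution is oscillatory, ψ ∝ e^{±ikx} with k = √(2m(E − V₀))/ℏ.
k = √(2 × 1 × 18.4) = 6.066.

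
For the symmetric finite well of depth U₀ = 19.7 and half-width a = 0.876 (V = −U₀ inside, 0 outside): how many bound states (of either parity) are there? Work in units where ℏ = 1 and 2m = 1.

N = 3

The dimensionless depth is z₀ = a√(2mU₀)/ℏ = 0.876 × √(19.70) = 3.888.
A new bound state (alternating even/odd) appears each time z₀ passes a multiple of π/2, so N = ⌊2z₀/π⌋ + 1 = ⌊2.475⌋ + 1 = 3.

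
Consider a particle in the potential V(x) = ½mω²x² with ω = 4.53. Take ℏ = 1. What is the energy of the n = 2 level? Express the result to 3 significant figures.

Using E_n = (n + ½)ℏω: E_2 = 2.5 × 4.53 = 11.33.

E = 11.3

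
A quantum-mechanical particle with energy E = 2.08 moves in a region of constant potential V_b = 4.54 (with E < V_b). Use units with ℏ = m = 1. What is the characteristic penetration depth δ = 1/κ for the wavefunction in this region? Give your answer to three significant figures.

Since E < V_b the TISE in this region is ψ'' = κ²ψ with κ = √(2m(V_b − E))/ℏ.
κ = √(2 × 1 × 2.46) = 2.218. The penetration depth is δ = 1/κ = 0.451.

δ = 0.451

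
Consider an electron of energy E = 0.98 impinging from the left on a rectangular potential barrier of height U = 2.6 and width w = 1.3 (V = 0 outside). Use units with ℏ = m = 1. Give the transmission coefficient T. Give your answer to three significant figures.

T = 0.0343

Since E < U the interior solution is evanescent with decay constant κ = √(2m(U − E))/ℏ = 1.800.
κw = 2.340, sinh(κw) = 5.142.
The exact tunnelling result is T⁻¹ = 1 + U² sinh²(κw) / [4E(U − E)] = 29.15, so T = 0.0343.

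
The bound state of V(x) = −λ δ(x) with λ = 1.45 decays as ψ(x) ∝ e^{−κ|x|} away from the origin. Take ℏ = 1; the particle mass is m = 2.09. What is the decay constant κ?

Integrate −(ℏ²/2m)ψ'' − λδ(x)ψ = Eψ from −ε to +ε: the ψ'' term gives ψ'(0⁺) − ψ'(0⁻) and the δ term gives −(2mλ/ℏ²)ψ(0).
With ψ ∝ e^{−κ|x|} this yields −2κ = −2mλ/ℏ², so κ = mλ/ℏ² = 3.031.

κ = 3.03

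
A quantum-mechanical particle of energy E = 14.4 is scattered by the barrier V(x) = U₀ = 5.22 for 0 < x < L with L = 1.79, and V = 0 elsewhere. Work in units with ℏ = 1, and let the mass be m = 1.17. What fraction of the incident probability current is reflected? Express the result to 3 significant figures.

R = 0.0404

E > U₀: inside the barrier k₂ = √(2m(E − U₀))/ℏ = 4.635, k₂L = 8.296.
T = [1 + U₀² sin²(k₂L) / (4E(E − U₀))]⁻¹ = 1/1.042 = 0.960.
R = 1 − T = 0.0404.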